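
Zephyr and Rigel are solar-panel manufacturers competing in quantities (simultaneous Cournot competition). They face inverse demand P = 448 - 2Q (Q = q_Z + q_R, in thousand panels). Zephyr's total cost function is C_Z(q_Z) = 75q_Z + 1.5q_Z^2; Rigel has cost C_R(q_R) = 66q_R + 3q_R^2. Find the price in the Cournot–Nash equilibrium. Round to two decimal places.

299.70

Zephyr's profit: π_Z = (448 - 2Q)q_Z - (75q_Z + (3/2)q_Z²). Setting ∂π_Z/∂q_Z = 0: 373 - 7q_Z - 2(q_R) = 0.
Rigel's first-order condition: 382 - 10q_R - 2(q_Z) = 0.
Best responses: q_Z = (373 - 2q_R)/7, q_R = (382 - 2q_Z)/10.
Substituting one into the other gives q_Z = 1483/33 and q_R = 964/33.
Total output Q = 74.1515, so price P = 448 - 2·74.1515 = 299.6970.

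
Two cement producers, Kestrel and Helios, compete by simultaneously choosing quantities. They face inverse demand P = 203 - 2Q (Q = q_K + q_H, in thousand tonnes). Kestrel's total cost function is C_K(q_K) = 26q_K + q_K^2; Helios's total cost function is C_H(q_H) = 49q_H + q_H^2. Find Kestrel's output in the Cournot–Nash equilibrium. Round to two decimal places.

Kestrel's profit: π_K = (203 - 2Q)q_K - (26q_K + q_K²). Setting ∂π_K/∂q_K = 0: 177 - 6q_K - 2(q_H) = 0.
Helios's first-order condition: 154 - 6q_H - 2(q_K) = 0.
Best responses: q_K = (177 - 2q_H)/6, q_H = (154 - 2q_K)/6.
Solving the pair: q_K = 377/16, q_H = 285/16.

23.56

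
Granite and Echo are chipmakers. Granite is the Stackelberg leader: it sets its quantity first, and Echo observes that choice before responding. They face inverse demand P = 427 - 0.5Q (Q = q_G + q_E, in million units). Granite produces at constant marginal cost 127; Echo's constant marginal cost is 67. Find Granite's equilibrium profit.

14400

Solve by backward induction. Given q_G, the follower Echo maximises π_E = (427 - (1/2)q_G - (1/2)q_E)q_E - 67q_E.
Setting the follower's marginal profit to zero, 360 - (1/2)q_G - q_E = 0, i.e. q_E = (360 - (1/2)q_G).
The leader anticipates this reaction. Substituting into P = 427 - 0.5Q gives P = 247 - (1/4)q_G, so π_G = (247 - (1/4)q_G)q_G - 127q_G.
The leader's first-order condition 120 - (1/2)q_G = 0 yields q_G = 240.
Then q_E = (360 - (1/2)·240) = 240.
Price P = 427 - (1/2)·480 = 187.
Granite's profit: (187 - 127)·240 = 14400.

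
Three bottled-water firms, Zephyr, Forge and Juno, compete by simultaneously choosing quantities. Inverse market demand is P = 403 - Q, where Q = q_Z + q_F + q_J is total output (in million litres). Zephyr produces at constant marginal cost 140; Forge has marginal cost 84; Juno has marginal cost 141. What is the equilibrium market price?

Zephyr's profit: π_Z = (403 - Q)q_Z - (140q_Z). Setting ∂π_Z/∂q_Z = 0: 263 - 2q_Z - (q_F + q_J) = 0.
Forge's first-order condition: 319 - 2q_F - (q_Z + q_J) = 0.
Juno's profit: π_J = (403 - Q)q_J - (141q_J). Setting ∂π_J/∂q_J = 0: 262 - 2q_J - (q_Z + q_F) = 0.
Adding the 3 first-order conditions: 844 − 4Q = 0, so Q = 211.
Back-substituting: q_Z = (263 − 211) = 52, q_F = (319 − 211) = 108, q_J = (262 − 211) = 51.
Total output Q = 211, so price P = 403 - 211 = 192.

192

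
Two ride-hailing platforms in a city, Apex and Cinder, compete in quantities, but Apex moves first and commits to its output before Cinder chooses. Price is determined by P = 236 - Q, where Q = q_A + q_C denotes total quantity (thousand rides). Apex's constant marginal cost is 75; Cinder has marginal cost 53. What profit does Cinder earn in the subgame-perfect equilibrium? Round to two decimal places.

3220.56

The follower Cinder best-responds to any q_A: π_C = (236 - Q)q_C - 53q_C.
Follower FOC: 183 - q_A - 2q_C = 0, so q_C(q_A) = (183 - q_A)/2.
The leader anticipates this reaction. Substituting into P = 236 - Q gives P = 289/2 - (1/2)q_A, so π_A = (289/2 - (1/2)q_A)q_A - 75q_A.
Maximising: ∂π_A/∂q_A = 139/2 - q_A = 0, giving q_A = 139/2.
Then q_C = (183 - 139/2)/2 = 227/4.
Price P = 236 - 505/4 = 439/4.
Cinder's profit: (439/4 - 53)·(227/4) = 3220.5625.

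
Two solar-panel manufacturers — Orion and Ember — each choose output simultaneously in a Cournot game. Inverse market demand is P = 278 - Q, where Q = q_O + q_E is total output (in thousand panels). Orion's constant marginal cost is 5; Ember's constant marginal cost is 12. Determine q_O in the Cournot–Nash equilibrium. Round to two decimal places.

93.33

Orion's profit: π_O = (278 - Q)q_O - (5q_O). Setting ∂π_O/∂q_O = 0: 273 - 2q_O - (q_E) = 0.
Ember's first-order condition: 266 - 2q_E - (q_O) = 0.
Rearranging gives the reaction functions q_O = (273 - q_E)/2 and q_E = (266 - q_O)/2.
Solving the pair: q_O = 280/3, q_E = 259/3.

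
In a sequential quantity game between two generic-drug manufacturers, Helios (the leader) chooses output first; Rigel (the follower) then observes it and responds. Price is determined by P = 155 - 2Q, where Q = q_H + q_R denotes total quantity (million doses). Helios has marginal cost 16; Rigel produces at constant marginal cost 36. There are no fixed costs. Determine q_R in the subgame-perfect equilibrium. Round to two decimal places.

The follower Rigel best-responds to any q_H: π_R = (155 - 2Q)q_R - 36q_R.
Follower FOC: 119 - 2q_H - 4q_R = 0, so q_R(q_H) = (119 - 2q_H)/4.
Helios substitutes q_R(q_H) into its own profit: π_H = q_H(155 - 2q_H - (119 - 2q_H)/2) - 16q_H = (191/2 - q_H)q_H - 16q_H.
Maximising: ∂π_H/∂q_H = 159/2 - 2q_H = 0, giving q_H = 159/4.
Then q_R = (119 - 2·(159/4))/4 = 79/8.

9.88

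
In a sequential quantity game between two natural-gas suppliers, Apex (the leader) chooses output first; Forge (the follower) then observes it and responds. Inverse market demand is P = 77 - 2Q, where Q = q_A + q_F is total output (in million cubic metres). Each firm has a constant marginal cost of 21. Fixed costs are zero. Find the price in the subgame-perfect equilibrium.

35

Solve by backward induction. Given q_A, the follower Forge maximises π_F = (77 - 2q_A - 2q_F)q_F - 21q_F.
∂π_F/∂q_F = 56 - 2q_A - 4q_F = 0 gives the reaction function q_F = (56 - 2q_A)/4.
Apex substitutes q_F(q_A) into its own profit: π_A = q_A(77 - 2q_A - (56 - 2q_A)/2) - 21q_A = (49 - q_A)q_A - 21q_A.
Leader FOC: 28 - 2q_A = 0, so q_A = 14.
Then q_F = (56 - 2·14)/4 = 7.
Total output Q = 21, so price P = 77 - 2·21 = 35.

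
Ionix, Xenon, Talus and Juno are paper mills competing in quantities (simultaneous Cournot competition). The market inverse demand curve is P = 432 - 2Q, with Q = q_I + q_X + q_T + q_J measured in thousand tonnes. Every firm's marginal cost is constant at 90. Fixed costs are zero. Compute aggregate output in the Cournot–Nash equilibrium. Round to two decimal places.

136.80

A representative firm's profit is π_i = q_i(432 - 2Q) - 90q_i.
Setting ∂π_i/∂q_i = 0 with rivals' quantities fixed: 342 - 4q_i - 2·Σ_{j≠i} q_j = 0.
With identical firms every q_j equals q_i, so Σ_{j≠i} q_j = 3q_i and 342 = 10q_i, giving q_i = 171/5.
Total output Q = 171/5 + 171/5 + 171/5 + 171/5 = 684/5.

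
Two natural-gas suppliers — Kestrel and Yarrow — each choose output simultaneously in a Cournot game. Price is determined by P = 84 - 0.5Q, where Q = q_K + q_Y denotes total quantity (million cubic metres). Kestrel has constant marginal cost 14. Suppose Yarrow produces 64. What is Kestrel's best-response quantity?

38

With the rival's output fixed at 64, Kestrel's profit is π_K = (84 - (1/2)·64 - (1/2)q_K)q_K - (14q_K) = (52 - (1/2)q_K)q_K - (14q_K).
∂π_K/∂q_K = 38 - q_K = 0, so q_K = 38.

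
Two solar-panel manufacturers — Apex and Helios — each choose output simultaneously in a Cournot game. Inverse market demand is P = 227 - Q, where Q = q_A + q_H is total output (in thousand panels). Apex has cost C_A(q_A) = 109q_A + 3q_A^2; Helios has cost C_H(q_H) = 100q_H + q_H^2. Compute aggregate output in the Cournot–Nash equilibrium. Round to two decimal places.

40.10

Apex's profit: π_A = (227 - Q)q_A - (109q_A + 3q_A²). Setting ∂π_A/∂q_A = 0: 118 - 8q_A - (q_H) = 0.
Helios's profit: π_H = (227 - Q)q_H - (100q_H + q_H²). Setting ∂π_H/∂q_H = 0: 127 - 4q_H - (q_A) = 0.
So q_A = (118 - q_H)/8 and q_H = (127 - q_A)/4.
Substituting one into the other gives q_A = 345/31 and q_H = 898/31.
Total output Q = 345/31 + 898/31 = 1243/31.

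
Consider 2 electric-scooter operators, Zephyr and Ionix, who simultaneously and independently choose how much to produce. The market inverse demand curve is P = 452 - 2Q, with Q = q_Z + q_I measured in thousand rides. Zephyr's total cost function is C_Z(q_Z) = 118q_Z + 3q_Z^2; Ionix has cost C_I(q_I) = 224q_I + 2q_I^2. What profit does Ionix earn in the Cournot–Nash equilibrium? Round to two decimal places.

1799.55

Zephyr's profit: π_Z = (452 - 2Q)q_Z - (118q_Z + 3q_Z²). Setting ∂π_Z/∂q_Z = 0: 334 - 10q_Z - 2(q_I) = 0.
Ionix's profit: π_I = (452 - 2Q)q_I - (224q_I + 2q_I²). Setting ∂π_I/∂q_I = 0: 228 - 8q_I - 2(q_Z) = 0.
Rearranging gives the reaction functions q_Z = (334 - 2q_I)/10 and q_I = (228 - 2q_Z)/8.
Substituting one into the other gives q_Z = 554/19 and q_I = 403/19.
Price P = 452 - 2·(957/19) = 351.2632.
Ionix's profit: 351.2632·(403/19) - 224·(403/19) - 2(403/19)² = 1799.5457.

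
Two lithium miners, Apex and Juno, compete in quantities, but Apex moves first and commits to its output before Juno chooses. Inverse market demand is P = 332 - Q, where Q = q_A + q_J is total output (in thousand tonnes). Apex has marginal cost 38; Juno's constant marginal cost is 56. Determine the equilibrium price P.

116

The follower Juno best-responds to any q_A: π_J = (332 - Q)q_J - 56q_J.
∂π_J/∂q_J = 276 - q_A - 2q_J = 0 gives the reaction function q_J = (276 - q_A)/2.
The leader anticipates this reaction. Substituting into P = 332 - Q gives P = 194 - (1/2)q_A, so π_A = (194 - (1/2)q_A)q_A - 38q_A.
Maximising: ∂π_A/∂q_A = 156 - q_A = 0, giving q_A = 156.
Then q_J = (276 - 156)/2 = 60.
Total output Q = 216, so price P = 332 - 216 = 116.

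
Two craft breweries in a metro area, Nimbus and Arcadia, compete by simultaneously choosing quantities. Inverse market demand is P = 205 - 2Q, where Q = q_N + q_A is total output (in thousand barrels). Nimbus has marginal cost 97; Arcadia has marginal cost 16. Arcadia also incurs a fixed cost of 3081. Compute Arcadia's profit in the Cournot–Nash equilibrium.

Nimbus's profit: π_N = (205 - 2Q)q_N - (97q_N). Setting ∂π_N/∂q_N = 0: 108 - 4q_N - 2(q_A) = 0.
Arcadia's first-order condition: 189 - 4q_A - 2(q_N) = 0.
So q_N = (108 - 2q_A)/4 and q_A = (189 - 2q_N)/4.
Substituting one into the other gives q_N = 9/2 and q_A = 45.
Price P = 205 - 2·(99/2) = 106.
Arcadia's profit: (106 - 16)·45 - 3081 = 969.

969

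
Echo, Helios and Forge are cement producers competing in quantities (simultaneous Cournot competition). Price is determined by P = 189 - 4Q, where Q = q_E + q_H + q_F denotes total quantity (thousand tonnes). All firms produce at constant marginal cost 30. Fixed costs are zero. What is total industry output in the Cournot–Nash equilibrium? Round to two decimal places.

29.81

A representative firm's profit is π_i = q_i(189 - 4Q) - 30q_i.
First-order condition (treating rivals' output as given): 159 - 8q_i - 4·Σ_{j≠i} q_j = 0.
By symmetry each firm produces the same amount; substituting Σ_{j≠i} q_j = 2q_i yields q_i = 159/16.
Total output Q = 159/16 + 159/16 + 159/16 = 477/16.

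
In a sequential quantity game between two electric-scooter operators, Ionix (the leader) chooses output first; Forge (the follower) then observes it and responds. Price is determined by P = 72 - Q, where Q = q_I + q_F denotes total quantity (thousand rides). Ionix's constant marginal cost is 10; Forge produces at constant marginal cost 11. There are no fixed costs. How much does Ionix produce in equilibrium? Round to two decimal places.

Solve by backward induction. Given q_I, the follower Forge maximises π_F = (72 - q_I - q_F)q_F - 11q_F.
∂π_F/∂q_F = 61 - q_I - 2q_F = 0 gives the reaction function q_F = (61 - q_I)/2.
The leader anticipates this reaction. Substituting into P = 72 - Q gives P = 83/2 - (1/2)q_I, so π_I = (83/2 - (1/2)q_I)q_I - 10q_I.
Maximising: ∂π_I/∂q_I = 63/2 - q_I = 0, giving q_I = 63/2.
Then q_F = (61 - 63/2)/2 = 59/4.

31.50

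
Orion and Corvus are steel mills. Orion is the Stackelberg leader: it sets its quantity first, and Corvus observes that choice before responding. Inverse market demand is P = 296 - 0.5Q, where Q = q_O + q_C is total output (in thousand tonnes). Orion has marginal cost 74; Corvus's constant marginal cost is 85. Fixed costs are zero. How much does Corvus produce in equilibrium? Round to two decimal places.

94.50

The follower Corvus best-responds to any q_O: π_C = (296 - 0.5Q)q_C - 85q_C.
∂π_C/∂q_C = 211 - (1/2)q_O - q_C = 0 gives the reaction function q_C = (211 - (1/2)q_O).
Orion substitutes q_C(q_O) into its own profit: π_O = q_O(296 - (1/2)q_O - (211 - (1/2)q_O)/2) - 74q_O = (381/2 - (1/4)q_O)q_O - 74q_O.
The leader's first-order condition 233/2 - (1/2)q_O = 0 yields q_O = 233.
Then q_C = (211 - (1/2)·233) = 189/2.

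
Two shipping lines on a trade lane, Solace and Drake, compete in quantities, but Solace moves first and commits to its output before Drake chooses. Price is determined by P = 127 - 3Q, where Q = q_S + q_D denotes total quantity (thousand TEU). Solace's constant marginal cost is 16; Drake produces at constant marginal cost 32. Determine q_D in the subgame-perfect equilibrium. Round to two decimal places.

The follower Drake best-responds to any q_S: π_D = (127 - 3Q)q_D - 32q_D.
∂π_D/∂q_D = 95 - 3q_S - 6q_D = 0 gives the reaction function q_D = (95 - 3q_S)/6.
Solace substitutes q_D(q_S) into its own profit: π_S = q_S(127 - 3q_S - (95 - 3q_S)/2) - 16q_S = (159/2 - (3/2)q_S)q_S - 16q_S.
Maximising: ∂π_S/∂q_S = 127/2 - 3q_S = 0, giving q_S = 127/6.
Then q_D = (95 - 3·(127/6))/6 = 21/4.

5.25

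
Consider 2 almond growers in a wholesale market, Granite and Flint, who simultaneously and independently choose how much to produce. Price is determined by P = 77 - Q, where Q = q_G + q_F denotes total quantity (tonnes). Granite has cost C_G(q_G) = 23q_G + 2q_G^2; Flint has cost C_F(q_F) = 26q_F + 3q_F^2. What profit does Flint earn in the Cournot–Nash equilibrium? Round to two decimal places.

114.99

Granite's profit: π_G = (77 - Q)q_G - (23q_G + 2q_G²). Setting ∂π_G/∂q_G = 0: 54 - 6q_G - (q_F) = 0.
Flint's profit: π_F = (77 - Q)q_F - (26q_F + 3q_F²). Setting ∂π_F/∂q_F = 0: 51 - 8q_F - (q_G) = 0.
So q_G = (54 - q_F)/6 and q_F = (51 - q_G)/8.
Substituting one into the other gives q_G = 381/47 and q_F = 252/47.
Price P = 77 - 633/47 = 63.5319.
Flint's profit: 63.5319·(252/47) - 26·(252/47) - 3(252/47)² = 114.9914.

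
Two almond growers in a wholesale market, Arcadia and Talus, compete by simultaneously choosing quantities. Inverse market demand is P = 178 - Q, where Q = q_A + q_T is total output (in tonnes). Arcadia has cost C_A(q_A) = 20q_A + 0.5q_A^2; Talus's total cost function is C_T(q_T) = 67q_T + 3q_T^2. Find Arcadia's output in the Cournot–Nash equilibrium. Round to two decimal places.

Arcadia's profit: π_A = (178 - Q)q_A - (20q_A + (1/2)q_A²). Setting ∂π_A/∂q_A = 0: 158 - 3q_A - (q_T) = 0.
Talus's first-order condition: 111 - 8q_T - (q_A) = 0.
So q_A = (158 - q_T)/3 and q_T = (111 - q_A)/8.
Solving the pair: q_A = 1153/23, q_T = 175/23.

50.13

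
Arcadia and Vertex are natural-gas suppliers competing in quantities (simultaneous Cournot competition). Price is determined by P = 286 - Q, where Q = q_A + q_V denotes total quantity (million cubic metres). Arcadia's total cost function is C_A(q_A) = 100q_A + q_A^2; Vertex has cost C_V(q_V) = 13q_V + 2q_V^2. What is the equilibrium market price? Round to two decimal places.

Arcadia's profit: π_A = (286 - Q)q_A - (100q_A + q_A²). Setting ∂π_A/∂q_A = 0: 186 - 4q_A - (q_V) = 0.
Vertex's first-order condition: 273 - 6q_V - (q_A) = 0.
Best responses: q_A = (186 - q_V)/4, q_V = (273 - q_A)/6.
Solving the pair: q_A = 843/23, q_V = 906/23.
Total output Q = 1749/23, so price P = 286 - 1749/23 = 209.9565.

209.96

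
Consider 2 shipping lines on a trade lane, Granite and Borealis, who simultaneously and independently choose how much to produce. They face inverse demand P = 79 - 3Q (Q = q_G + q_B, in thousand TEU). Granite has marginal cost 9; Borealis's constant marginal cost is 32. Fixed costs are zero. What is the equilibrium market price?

Granite's profit: π_G = (79 - 3Q)q_G - (9q_G). Setting ∂π_G/∂q_G = 0: 70 - 6q_G - 3(q_B) = 0.
Borealis's profit: π_B = (79 - 3Q)q_B - (32q_B). Setting ∂π_B/∂q_B = 0: 47 - 6q_B - 3(q_G) = 0.
Rearranging gives the reaction functions q_G = (70 - 3q_B)/6 and q_B = (47 - 3q_G)/6.
Solving the pair: q_G = 31/3, q_B = 8/3.
Total output Q = 13, so price P = 79 - 3·13 = 40.

40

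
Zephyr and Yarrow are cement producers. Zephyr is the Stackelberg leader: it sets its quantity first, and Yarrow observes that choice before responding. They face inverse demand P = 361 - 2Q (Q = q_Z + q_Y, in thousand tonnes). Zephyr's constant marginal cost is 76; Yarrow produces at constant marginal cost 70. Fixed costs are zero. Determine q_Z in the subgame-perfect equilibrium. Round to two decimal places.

69.75

Solve by backward induction. Given q_Z, the follower Yarrow maximises π_Y = (361 - 2q_Z - 2q_Y)q_Y - 70q_Y.
∂π_Y/∂q_Y = 291 - 2q_Z - 4q_Y = 0 gives the reaction function q_Y = (291 - 2q_Z)/4.
The leader anticipates this reaction. Substituting into P = 361 - 2Q gives P = 431/2 - q_Z, so π_Z = (431/2 - q_Z)q_Z - 76q_Z.
Leader FOC: 279/2 - 2q_Z = 0, so q_Z = 279/4.
Then q_Y = (291 - 2·(279/4))/4 = 303/8.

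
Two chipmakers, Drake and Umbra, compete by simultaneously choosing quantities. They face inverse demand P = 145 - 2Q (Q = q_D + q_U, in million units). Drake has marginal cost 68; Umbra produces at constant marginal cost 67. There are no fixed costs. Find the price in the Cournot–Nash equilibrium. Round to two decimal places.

93.33

Drake's profit: π_D = (145 - 2Q)q_D - (68q_D). Setting ∂π_D/∂q_D = 0: 77 - 4q_D - 2(q_U) = 0.
Umbra's first-order condition: 78 - 4q_U - 2(q_D) = 0.
So q_D = (77 - 2q_U)/4 and q_U = (78 - 2q_D)/4.
Solving the pair: q_D = 38/3, q_U = 79/6.
Total output Q = 155/6, so price P = 145 - 2·(155/6) = 280/3.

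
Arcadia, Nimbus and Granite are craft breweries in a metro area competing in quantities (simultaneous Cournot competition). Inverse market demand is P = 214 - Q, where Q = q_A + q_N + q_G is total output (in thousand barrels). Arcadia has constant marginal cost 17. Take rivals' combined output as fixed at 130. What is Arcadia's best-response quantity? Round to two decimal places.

33.50

With rivals' combined output fixed at 130, Arcadia's profit is π_A = (214 - 130 - q_A)q_A - (17q_A) = (84 - q_A)q_A - (17q_A).
∂π_A/∂q_A = 67 - 2q_A = 0, so q_A = 67/2.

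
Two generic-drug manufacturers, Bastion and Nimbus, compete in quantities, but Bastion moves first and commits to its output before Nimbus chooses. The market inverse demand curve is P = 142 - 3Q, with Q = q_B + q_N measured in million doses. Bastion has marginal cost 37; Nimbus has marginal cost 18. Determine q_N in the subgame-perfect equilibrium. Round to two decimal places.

13.50

The follower Nimbus best-responds to any q_B: π_N = (142 - 3Q)q_N - 18q_N.
∂π_N/∂q_N = 124 - 3q_B - 6q_N = 0 gives the reaction function q_N = (124 - 3q_B)/6.
Bastion substitutes q_N(q_B) into its own profit: π_B = q_B(142 - 3q_B - (124 - 3q_B)/2) - 37q_B = (80 - (3/2)q_B)q_B - 37q_B.
Maximising: ∂π_B/∂q_B = 43 - 3q_B = 0, giving q_B = 43/3.
Then q_N = (124 - 3·(43/3))/6 = 27/2.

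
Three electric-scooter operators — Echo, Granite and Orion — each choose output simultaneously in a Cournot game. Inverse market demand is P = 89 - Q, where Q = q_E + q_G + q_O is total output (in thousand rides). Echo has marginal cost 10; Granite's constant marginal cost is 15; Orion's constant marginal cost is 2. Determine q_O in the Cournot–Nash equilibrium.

27

Echo's profit: π_E = (89 - Q)q_E - (10q_E). Setting ∂π_E/∂q_E = 0: 79 - 2q_E - (q_G + q_O) = 0.
Granite's profit: π_G = (89 - Q)q_G - (15q_G). Setting ∂π_G/∂q_G = 0: 74 - 2q_G - (q_E + q_O) = 0.
Orion's first-order condition: 87 - 2q_O - (q_E + q_G) = 0.
Adding the 3 first-order conditions: 240 − 4Q = 0, so Q = 60.
Back-substituting: q_E = (79 − 60) = 19, q_G = (74 − 60) = 14, q_O = (87 − 60) = 27.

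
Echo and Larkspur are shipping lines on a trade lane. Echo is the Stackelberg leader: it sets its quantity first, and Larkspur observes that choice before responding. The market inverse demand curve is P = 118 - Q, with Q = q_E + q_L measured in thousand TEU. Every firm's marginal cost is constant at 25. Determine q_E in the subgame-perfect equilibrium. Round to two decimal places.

46.50

Solve by backward induction. Given q_E, the follower Larkspur maximises π_L = (118 - q_E - q_L)q_L - 25q_L.
Follower FOC: 93 - q_E - 2q_L = 0, so q_L(q_E) = (93 - q_E)/2.
The leader anticipates this reaction. Substituting into P = 118 - Q gives P = 143/2 - (1/2)q_E, so π_E = (143/2 - (1/2)q_E)q_E - 25q_E.
The leader's first-order condition 93/2 - q_E = 0 yields q_E = 93/2.
Then q_L = (93 - 93/2)/2 = 93/4.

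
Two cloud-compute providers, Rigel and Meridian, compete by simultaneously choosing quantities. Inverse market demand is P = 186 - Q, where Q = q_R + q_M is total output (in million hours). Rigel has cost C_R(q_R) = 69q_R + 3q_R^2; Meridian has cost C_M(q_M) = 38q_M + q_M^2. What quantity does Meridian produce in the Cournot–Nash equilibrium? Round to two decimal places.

34.42

Rigel's profit: π_R = (186 - Q)q_R - (69q_R + 3q_R²). Setting ∂π_R/∂q_R = 0: 117 - 8q_R - (q_M) = 0.
Meridian's profit: π_M = (186 - Q)q_M - (38q_M + q_M²). Setting ∂π_M/∂q_M = 0: 148 - 4q_M - (q_R) = 0.
So q_R = (117 - q_M)/8 and q_M = (148 - q_R)/4.
Substituting one into the other gives q_R = 320/31 and q_M = 1067/31.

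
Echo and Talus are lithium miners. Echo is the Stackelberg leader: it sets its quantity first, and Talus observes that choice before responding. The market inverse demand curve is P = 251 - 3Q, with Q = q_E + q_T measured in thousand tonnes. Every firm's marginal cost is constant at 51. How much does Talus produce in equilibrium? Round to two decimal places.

Solve by backward induction. Given q_E, the follower Talus maximises π_T = (251 - 3q_E - 3q_T)q_T - 51q_T.
Setting the follower's marginal profit to zero, 200 - 3q_E - 6q_T = 0, i.e. q_T = (200 - 3q_E)/6.
Echo substitutes q_T(q_E) into its own profit: π_E = q_E(251 - 3q_E - (200 - 3q_E)/2) - 51q_E = (151 - (3/2)q_E)q_E - 51q_E.
Leader FOC: 100 - 3q_E = 0, so q_E = 100/3.
Then q_T = (200 - 3·(100/3))/6 = 50/3.

16.67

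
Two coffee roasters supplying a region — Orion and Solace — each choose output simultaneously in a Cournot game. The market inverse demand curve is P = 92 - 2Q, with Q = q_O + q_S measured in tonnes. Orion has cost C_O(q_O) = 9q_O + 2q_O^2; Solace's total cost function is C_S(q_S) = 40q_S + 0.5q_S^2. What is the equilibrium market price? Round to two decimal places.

Orion's profit: π_O = (92 - 2Q)q_O - (9q_O + 2q_O²). Setting ∂π_O/∂q_O = 0: 83 - 8q_O - 2(q_S) = 0.
Solace's first-order condition: 52 - 5q_S - 2(q_O) = 0.
So q_O = (83 - 2q_S)/8 and q_S = (52 - 2q_O)/5.
Solving the pair: q_O = 311/36, q_S = 125/18.
Total output Q = 187/12, so price P = 92 - 2·(187/12) = 365/6.

60.83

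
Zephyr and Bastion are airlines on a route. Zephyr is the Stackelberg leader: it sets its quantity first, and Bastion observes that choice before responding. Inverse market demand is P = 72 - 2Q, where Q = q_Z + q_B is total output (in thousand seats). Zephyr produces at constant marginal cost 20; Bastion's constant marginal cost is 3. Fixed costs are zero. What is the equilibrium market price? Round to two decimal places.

28.75

Solve by backward induction. Given q_Z, the follower Bastion maximises π_B = (72 - 2q_Z - 2q_B)q_B - 3q_B.
Setting the follower's marginal profit to zero, 69 - 2q_Z - 4q_B = 0, i.e. q_B = (69 - 2q_Z)/4.
Zephyr substitutes q_B(q_Z) into its own profit: π_Z = q_Z(72 - 2q_Z - (69 - 2q_Z)/2) - 20q_Z = (75/2 - q_Z)q_Z - 20q_Z.
Leader FOC: 35/2 - 2q_Z = 0, so q_Z = 35/4.
Then q_B = (69 - 2·(35/4))/4 = 103/8.
Total output Q = 173/8, so price P = 72 - 2·(173/8) = 115/4.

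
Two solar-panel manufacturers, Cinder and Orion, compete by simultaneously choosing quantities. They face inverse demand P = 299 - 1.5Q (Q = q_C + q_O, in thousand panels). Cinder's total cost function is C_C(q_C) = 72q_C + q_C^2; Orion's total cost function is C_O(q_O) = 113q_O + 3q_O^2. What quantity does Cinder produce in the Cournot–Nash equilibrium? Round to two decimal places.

41.26

Cinder's profit: π_C = (299 - 1.5Q)q_C - (72q_C + q_C²). Setting ∂π_C/∂q_C = 0: 227 - 5q_C - (3/2)(q_O) = 0.
Orion's first-order condition: 186 - 9q_O - (3/2)(q_C) = 0.
So q_C = (227 - (3/2)q_O)/5 and q_O = (186 - (3/2)q_C)/9.
Substituting one into the other gives q_C = 784/19 and q_O = 262/19.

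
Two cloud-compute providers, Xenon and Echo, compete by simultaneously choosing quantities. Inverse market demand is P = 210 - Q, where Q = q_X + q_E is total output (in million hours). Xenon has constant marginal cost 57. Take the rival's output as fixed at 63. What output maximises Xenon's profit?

With the rival's output fixed at 63, Xenon's profit is π_X = (210 - 63 - q_X)q_X - (57q_X) = (147 - q_X)q_X - (57q_X).
∂π_X/∂q_X = 90 - 2q_X = 0, so q_X = 45.

45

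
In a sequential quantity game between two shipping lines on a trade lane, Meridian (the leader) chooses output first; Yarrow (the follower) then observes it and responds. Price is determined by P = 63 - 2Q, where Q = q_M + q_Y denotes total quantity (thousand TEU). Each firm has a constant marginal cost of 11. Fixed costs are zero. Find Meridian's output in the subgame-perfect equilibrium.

13

Solve by backward induction. Given q_M, the follower Yarrow maximises π_Y = (63 - 2q_M - 2q_Y)q_Y - 11q_Y.
Follower FOC: 52 - 2q_M - 4q_Y = 0, so q_Y(q_M) = (52 - 2q_M)/4.
Meridian substitutes q_Y(q_M) into its own profit: π_M = q_M(63 - 2q_M - (52 - 2q_M)/2) - 11q_M = (37 - q_M)q_M - 11q_M.
Leader FOC: 26 - 2q_M = 0, so q_M = 13.
Then q_Y = (52 - 2·13)/4 = 13/2.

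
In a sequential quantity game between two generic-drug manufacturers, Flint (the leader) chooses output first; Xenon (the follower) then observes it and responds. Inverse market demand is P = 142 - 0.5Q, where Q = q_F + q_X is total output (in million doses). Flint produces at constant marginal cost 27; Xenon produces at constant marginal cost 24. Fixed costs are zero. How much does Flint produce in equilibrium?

Solve by backward induction. Given q_F, the follower Xenon maximises π_X = (142 - (1/2)q_F - (1/2)q_X)q_X - 24q_X.
Setting the follower's marginal profit to zero, 118 - (1/2)q_F - q_X = 0, i.e. q_X = (118 - (1/2)q_F).
Flint substitutes q_X(q_F) into its own profit: π_F = q_F(142 - (1/2)q_F - (118 - (1/2)q_F)/2) - 27q_F = (83 - (1/4)q_F)q_F - 27q_F.
Maximising: ∂π_F/∂q_F = 56 - (1/2)q_F = 0, giving q_F = 112.
Then q_X = (118 - (1/2)·112) = 62.

112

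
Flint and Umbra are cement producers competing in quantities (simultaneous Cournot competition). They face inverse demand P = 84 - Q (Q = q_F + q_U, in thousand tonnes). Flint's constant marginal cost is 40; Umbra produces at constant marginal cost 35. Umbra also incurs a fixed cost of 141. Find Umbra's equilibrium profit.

Flint's profit: π_F = (84 - Q)q_F - (40q_F). Setting ∂π_F/∂q_F = 0: 44 - 2q_F - (q_U) = 0.
Umbra's profit: π_U = (84 - Q)q_U - (35q_U). Setting ∂π_U/∂q_U = 0: 49 - 2q_U - (q_F) = 0.
So q_F = (44 - q_U)/2 and q_U = (49 - q_F)/2.
Substituting one into the other gives q_F = 13 and q_U = 18.
Price P = 84 - 31 = 53.
Umbra's profit: (53 - 35)·18 - 141 = 183.

183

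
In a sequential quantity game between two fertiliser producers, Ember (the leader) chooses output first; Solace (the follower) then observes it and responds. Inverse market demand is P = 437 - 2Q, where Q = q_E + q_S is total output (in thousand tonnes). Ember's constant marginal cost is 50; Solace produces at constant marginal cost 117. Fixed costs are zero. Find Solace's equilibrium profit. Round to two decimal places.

1081.13

The follower Solace best-responds to any q_E: π_S = (437 - 2Q)q_S - 117q_S.
Follower FOC: 320 - 2q_E - 4q_S = 0, so q_S(q_E) = (320 - 2q_E)/4.
Ember substitutes q_S(q_E) into its own profit: π_E = q_E(437 - 2q_E - (320 - 2q_E)/2) - 50q_E = (277 - q_E)q_E - 50q_E.
The leader's first-order condition 227 - 2q_E = 0 yields q_E = 227/2.
Then q_S = (320 - 2·(227/2))/4 = 93/4.
Price P = 437 - 2·(547/4) = 327/2.
Solace's profit: (327/2 - 117)·(93/4) = 1081.1250.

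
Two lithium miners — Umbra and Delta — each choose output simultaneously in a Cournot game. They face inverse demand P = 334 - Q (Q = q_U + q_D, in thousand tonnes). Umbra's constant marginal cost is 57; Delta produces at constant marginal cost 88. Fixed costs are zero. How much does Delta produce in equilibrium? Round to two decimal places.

Umbra's profit: π_U = (334 - Q)q_U - (57q_U). Setting ∂π_U/∂q_U = 0: 277 - 2q_U - (q_D) = 0.
Delta's profit: π_D = (334 - Q)q_D - (88q_D). Setting ∂π_D/∂q_D = 0: 246 - 2q_D - (q_U) = 0.
So q_U = (277 - q_D)/2 and q_D = (246 - q_U)/2.
Solving the pair: q_U = 308/3, q_D = 215/3.

71.67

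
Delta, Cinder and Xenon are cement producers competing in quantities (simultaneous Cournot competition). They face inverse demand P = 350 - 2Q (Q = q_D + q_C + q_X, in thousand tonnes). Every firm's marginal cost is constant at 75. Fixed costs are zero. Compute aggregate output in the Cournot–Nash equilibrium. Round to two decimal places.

Each firm earns π_i = (350 - 2Q)q_i - 75q_i.
Setting ∂π_i/∂q_i = 0 with rivals' quantities fixed: 275 - 4q_i - 2·Σ_{j≠i} q_j = 0.
By symmetry each firm produces the same amount; substituting Σ_{j≠i} q_j = 2q_i yields q_i = 275/8.
Total output Q = 275/8 + 275/8 + 275/8 = 825/8.

103.13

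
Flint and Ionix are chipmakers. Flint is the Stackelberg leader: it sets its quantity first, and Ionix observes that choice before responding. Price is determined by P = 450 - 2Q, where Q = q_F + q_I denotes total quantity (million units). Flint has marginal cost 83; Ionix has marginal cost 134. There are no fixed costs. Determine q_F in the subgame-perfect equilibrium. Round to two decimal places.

104.50

Solve by backward induction. Given q_F, the follower Ionix maximises π_I = (450 - 2q_F - 2q_I)q_I - 134q_I.
Setting the follower's marginal profit to zero, 316 - 2q_F - 4q_I = 0, i.e. q_I = (316 - 2q_F)/4.
The leader anticipates this reaction. Substituting into P = 450 - 2Q gives P = 292 - q_F, so π_F = (292 - q_F)q_F - 83q_F.
Leader FOC: 209 - 2q_F = 0, so q_F = 209/2.
Then q_I = (316 - 2·(209/2))/4 = 107/4.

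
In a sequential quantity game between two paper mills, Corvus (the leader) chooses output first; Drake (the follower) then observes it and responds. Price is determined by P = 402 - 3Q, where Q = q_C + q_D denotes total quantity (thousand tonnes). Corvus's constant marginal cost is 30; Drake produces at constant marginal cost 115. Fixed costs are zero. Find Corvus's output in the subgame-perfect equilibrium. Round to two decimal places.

76.17

Solve by backward induction. Given q_C, the follower Drake maximises π_D = (402 - 3q_C - 3q_D)q_D - 115q_D.
Setting the follower's marginal profit to zero, 287 - 3q_C - 6q_D = 0, i.e. q_D = (287 - 3q_C)/6.
Corvus substitutes q_D(q_C) into its own profit: π_C = q_C(402 - 3q_C - (287 - 3q_C)/2) - 30q_C = (517/2 - (3/2)q_C)q_C - 30q_C.
Maximising: ∂π_C/∂q_C = 457/2 - 3q_C = 0, giving q_C = 457/6.
Then q_D = (287 - 3·(457/6))/6 = 39/4.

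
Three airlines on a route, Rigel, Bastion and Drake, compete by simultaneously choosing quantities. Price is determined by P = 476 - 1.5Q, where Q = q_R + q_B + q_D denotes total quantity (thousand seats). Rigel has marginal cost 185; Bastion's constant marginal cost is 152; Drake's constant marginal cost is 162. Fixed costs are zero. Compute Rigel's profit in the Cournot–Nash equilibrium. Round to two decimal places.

2301.04

Rigel's profit: π_R = (476 - 1.5Q)q_R - (185q_R). Setting ∂π_R/∂q_R = 0: 291 - 3q_R - (3/2)(q_B + q_D) = 0.
Bastion's first-order condition: 324 - 3q_B - (3/2)(q_R + q_D) = 0.
Drake's profit: π_D = (476 - 1.5Q)q_D - (162q_D). Setting ∂π_D/∂q_D = 0: 314 - 3q_D - (3/2)(q_R + q_B) = 0.
Adding the 3 first-order conditions: 929 − 6Q = 0, so Q = 929/6.
Back-substituting: q_R = (291 − 929/4)/(3/2) = 235/6, q_B = (324 − 929/4)/(3/2) = 367/6, q_D = (314 − 929/4)/(3/2) = 109/2.
Price P = 476 - (3/2)·(929/6) = 975/4.
Rigel's profit: (975/4 - 185)·(235/6) = 2301.0417.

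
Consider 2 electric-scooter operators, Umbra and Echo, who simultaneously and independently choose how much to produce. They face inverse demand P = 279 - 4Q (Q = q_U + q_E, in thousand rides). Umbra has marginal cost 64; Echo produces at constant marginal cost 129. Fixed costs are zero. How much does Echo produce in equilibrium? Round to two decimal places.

Umbra's profit: π_U = (279 - 4Q)q_U - (64q_U). Setting ∂π_U/∂q_U = 0: 215 - 8q_U - 4(q_E) = 0.
Echo's profit: π_E = (279 - 4Q)q_E - (129q_E). Setting ∂π_E/∂q_E = 0: 150 - 8q_E - 4(q_U) = 0.
Best responses: q_U = (215 - 4q_E)/8, q_E = (150 - 4q_U)/8.
Substituting one into the other gives q_U = 70/3 and q_E = 85/12.

7.08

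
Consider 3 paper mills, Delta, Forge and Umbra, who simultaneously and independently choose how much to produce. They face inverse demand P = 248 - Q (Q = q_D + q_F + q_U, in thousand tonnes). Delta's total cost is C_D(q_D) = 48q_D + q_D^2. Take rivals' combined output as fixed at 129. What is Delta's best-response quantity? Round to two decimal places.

With rivals' combined output fixed at 129, Delta's profit is π_D = (248 - 129 - q_D)q_D - (48q_D + q_D²) = (119 - q_D)q_D - (48q_D + q_D²).
∂π_D/∂q_D = 71 - 4q_D = 0, so q_D = 71/4.

17.75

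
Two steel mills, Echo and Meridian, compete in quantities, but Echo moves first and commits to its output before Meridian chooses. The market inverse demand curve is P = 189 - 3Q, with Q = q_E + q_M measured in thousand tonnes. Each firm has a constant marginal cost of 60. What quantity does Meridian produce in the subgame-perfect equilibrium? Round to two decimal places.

10.75

Solve by backward induction. Given q_E, the follower Meridian maximises π_M = (189 - 3q_E - 3q_M)q_M - 60q_M.
Setting the follower's marginal profit to zero, 129 - 3q_E - 6q_M = 0, i.e. q_M = (129 - 3q_E)/6.
Echo substitutes q_M(q_E) into its own profit: π_E = q_E(189 - 3q_E - (129 - 3q_E)/2) - 60q_E = (249/2 - (3/2)q_E)q_E - 60q_E.
Maximising: ∂π_E/∂q_E = 129/2 - 3q_E = 0, giving q_E = 43/2.
Then q_M = (129 - 3·(43/2))/6 = 43/4.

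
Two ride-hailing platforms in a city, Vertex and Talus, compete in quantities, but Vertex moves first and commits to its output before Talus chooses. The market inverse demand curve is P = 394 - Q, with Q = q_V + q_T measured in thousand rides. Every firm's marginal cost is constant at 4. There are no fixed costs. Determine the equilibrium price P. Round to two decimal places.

The follower Talus best-responds to any q_V: π_T = (394 - Q)q_T - 4q_T.
Setting the follower's marginal profit to zero, 390 - q_V - 2q_T = 0, i.e. q_T = (390 - q_V)/2.
Vertex substitutes q_T(q_V) into its own profit: π_V = q_V(394 - q_V - (390 - q_V)/2) - 4q_V = (199 - (1/2)q_V)q_V - 4q_V.
Leader FOC: 195 - q_V = 0, so q_V = 195.
Then q_T = (390 - 195)/2 = 195/2.
Total output Q = 585/2, so price P = 394 - 585/2 = 203/2.

101.50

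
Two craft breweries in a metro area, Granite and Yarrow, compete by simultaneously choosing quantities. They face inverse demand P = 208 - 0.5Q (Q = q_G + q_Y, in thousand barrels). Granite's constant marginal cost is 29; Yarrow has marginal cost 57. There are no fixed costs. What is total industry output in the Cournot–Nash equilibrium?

Granite's profit: π_G = (208 - 0.5Q)q_G - (29q_G). Setting ∂π_G/∂q_G = 0: 179 - q_G - (1/2)(q_Y) = 0.
Yarrow's first-order condition: 151 - q_Y - (1/2)(q_G) = 0.
Best responses: q_G = (179 - (1/2)q_Y), q_Y = (151 - (1/2)q_G).
Solving the pair: q_G = 138, q_Y = 82.
Total output Q = 138 + 82 = 220.

220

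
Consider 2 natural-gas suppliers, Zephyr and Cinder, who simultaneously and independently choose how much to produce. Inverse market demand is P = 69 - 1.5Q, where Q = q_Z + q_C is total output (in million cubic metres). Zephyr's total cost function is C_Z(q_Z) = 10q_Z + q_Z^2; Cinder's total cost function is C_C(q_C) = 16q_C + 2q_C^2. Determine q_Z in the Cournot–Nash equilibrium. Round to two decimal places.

10.18

Zephyr's profit: π_Z = (69 - 1.5Q)q_Z - (10q_Z + q_Z²). Setting ∂π_Z/∂q_Z = 0: 59 - 5q_Z - (3/2)(q_C) = 0.
Cinder's profit: π_C = (69 - 1.5Q)q_C - (16q_C + 2q_C²). Setting ∂π_C/∂q_C = 0: 53 - 7q_C - (3/2)(q_Z) = 0.
So q_Z = (59 - (3/2)q_C)/5 and q_C = (53 - (3/2)q_Z)/7.
Solving the pair: q_Z = 1334/131, q_C = 706/131.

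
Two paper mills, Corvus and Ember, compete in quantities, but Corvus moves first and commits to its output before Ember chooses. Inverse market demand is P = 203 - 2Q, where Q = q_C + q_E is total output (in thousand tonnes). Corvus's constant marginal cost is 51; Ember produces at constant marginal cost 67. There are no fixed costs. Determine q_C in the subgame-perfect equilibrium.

The follower Ember best-responds to any q_C: π_E = (203 - 2Q)q_E - 67q_E.
Setting the follower's marginal profit to zero, 136 - 2q_C - 4q_E = 0, i.e. q_E = (136 - 2q_C)/4.
The leader anticipates this reaction. Substituting into P = 203 - 2Q gives P = 135 - q_C, so π_C = (135 - q_C)q_C - 51q_C.
Leader FOC: 84 - 2q_C = 0, so q_C = 42.
Then q_E = (136 - 2·42)/4 = 13.

42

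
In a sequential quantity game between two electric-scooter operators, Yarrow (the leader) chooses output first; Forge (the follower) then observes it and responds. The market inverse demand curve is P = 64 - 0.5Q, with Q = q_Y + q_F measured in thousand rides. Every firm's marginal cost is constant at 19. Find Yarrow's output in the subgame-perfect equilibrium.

45

The follower Forge best-responds to any q_Y: π_F = (64 - 0.5Q)q_F - 19q_F.
Setting the follower's marginal profit to zero, 45 - (1/2)q_Y - q_F = 0, i.e. q_F = (45 - (1/2)q_Y).
The leader anticipates this reaction. Substituting into P = 64 - 0.5Q gives P = 83/2 - (1/4)q_Y, so π_Y = (83/2 - (1/4)q_Y)q_Y - 19q_Y.
The leader's first-order condition 45/2 - (1/2)q_Y = 0 yields q_Y = 45.
Then q_F = (45 - (1/2)·45) = 45/2.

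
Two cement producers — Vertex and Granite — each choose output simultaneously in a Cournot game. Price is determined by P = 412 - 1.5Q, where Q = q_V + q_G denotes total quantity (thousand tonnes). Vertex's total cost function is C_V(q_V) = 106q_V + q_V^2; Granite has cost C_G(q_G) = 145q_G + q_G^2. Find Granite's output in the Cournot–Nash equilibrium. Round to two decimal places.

38.51

Vertex's profit: π_V = (412 - 1.5Q)q_V - (106q_V + q_V²). Setting ∂π_V/∂q_V = 0: 306 - 5q_V - (3/2)(q_G) = 0.
Granite's first-order condition: 267 - 5q_G - (3/2)(q_V) = 0.
Rearranging gives the reaction functions q_V = (306 - (3/2)q_G)/5 and q_G = (267 - (3/2)q_V)/5.
Solving the pair: q_V = 49.6484, q_G = 38.5055.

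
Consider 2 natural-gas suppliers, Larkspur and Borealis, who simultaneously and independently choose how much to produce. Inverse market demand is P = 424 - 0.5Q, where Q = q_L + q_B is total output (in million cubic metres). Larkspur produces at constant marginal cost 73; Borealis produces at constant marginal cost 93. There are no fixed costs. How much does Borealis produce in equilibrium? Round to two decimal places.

Larkspur's profit: π_L = (424 - 0.5Q)q_L - (73q_L). Setting ∂π_L/∂q_L = 0: 351 - q_L - (1/2)(q_B) = 0.
Borealis's first-order condition: 331 - q_B - (1/2)(q_L) = 0.
Rearranging gives the reaction functions q_L = (351 - (1/2)q_B) and q_B = (331 - (1/2)q_L).
Substituting one into the other gives q_L = 742/3 and q_B = 622/3.

207.33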